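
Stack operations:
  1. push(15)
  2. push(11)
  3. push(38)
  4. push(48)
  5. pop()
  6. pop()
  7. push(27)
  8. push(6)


push(15) -> [15]
push(11) -> [15, 11]
push(38) -> [15, 11, 38]
push(48) -> [15, 11, 38, 48]
pop()->48, [15, 11, 38]
pop()->38, [15, 11]
push(27) -> [15, 11, 27]
push(6) -> [15, 11, 27, 6]

Final stack: [15, 11, 27, 6]


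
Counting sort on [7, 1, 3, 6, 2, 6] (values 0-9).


Input: [7, 1, 3, 6, 2, 6]
Counts: [0, 1, 1, 1, 0, 0, 2, 1, 0, 0]

Sorted: [1, 2, 3, 6, 6, 7]


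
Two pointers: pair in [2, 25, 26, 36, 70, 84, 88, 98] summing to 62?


lo=0(2)+hi=7(98)=100
lo=0(2)+hi=6(88)=90
lo=0(2)+hi=5(84)=86
lo=0(2)+hi=4(70)=72
lo=0(2)+hi=3(36)=38
lo=1(25)+hi=3(36)=61
lo=2(26)+hi=3(36)=62

Yes: 26+36=62


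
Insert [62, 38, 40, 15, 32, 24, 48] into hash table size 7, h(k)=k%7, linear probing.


Insert 62: h=6 -> slot 6
Insert 38: h=3 -> slot 3
Insert 40: h=5 -> slot 5
Insert 15: h=1 -> slot 1
Insert 32: h=4 -> slot 4
Insert 24: h=3, 4 probes -> slot 0
Insert 48: h=6, 3 probes -> slot 2

Table: [24, 15, 48, 38, 32, 40, 62]


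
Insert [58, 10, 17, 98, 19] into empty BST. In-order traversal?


Insert 58: root
Insert 10: L from 58
Insert 17: L from 58 -> R from 10
Insert 98: R from 58
Insert 19: L from 58 -> R from 10 -> R from 17

In-order: [10, 17, 19, 58, 98]


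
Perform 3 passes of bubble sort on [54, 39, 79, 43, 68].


Initial: [54, 39, 79, 43, 68]
Pass 1: [39, 54, 43, 68, 79] (3 swaps)
Pass 2: [39, 43, 54, 68, 79] (1 swaps)
Pass 3: [39, 43, 54, 68, 79] (0 swaps)

After 3 passes: [39, 43, 54, 68, 79]


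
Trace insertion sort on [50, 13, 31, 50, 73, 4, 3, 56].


Initial: [50, 13, 31, 50, 73, 4, 3, 56]
Insert 13: [13, 50, 31, 50, 73, 4, 3, 56]
Insert 31: [13, 31, 50, 50, 73, 4, 3, 56]
Insert 50: [13, 31, 50, 50, 73, 4, 3, 56]
Insert 73: [13, 31, 50, 50, 73, 4, 3, 56]
Insert 4: [4, 13, 31, 50, 50, 73, 3, 56]
Insert 3: [3, 4, 13, 31, 50, 50, 73, 56]
Insert 56: [3, 4, 13, 31, 50, 50, 56, 73]

Sorted: [3, 4, 13, 31, 50, 50, 56, 73]


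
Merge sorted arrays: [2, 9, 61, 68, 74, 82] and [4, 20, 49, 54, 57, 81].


Take 2 from A
Take 4 from B
Take 9 from A
Take 20 from B
Take 49 from B
Take 54 from B
Take 57 from B
Take 61 from A
Take 68 from A
Take 74 from A
Take 81 from B

Merged: [2, 4, 9, 20, 49, 54, 57, 61, 68, 74, 81, 82]


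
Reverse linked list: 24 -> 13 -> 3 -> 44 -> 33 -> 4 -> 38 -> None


Step 1: curr=24, set curr.next=prev(None) | reversed so far: 24
Step 2: curr=13, set curr.next=prev(24) | reversed so far: 13 -> 24
Step 3: curr=3, set curr.next=prev(13) | reversed so far: 3 -> 13 -> 24
Step 4: curr=44, set curr.next=prev(3) | reversed so far: 44 -> 3 -> 13 -> 24
Step 5: curr=33, set curr.next=prev(44) | reversed so far: 33 -> 44 -> 3 -> 13 -> 24
Step 6: curr=4, set curr.next=prev(33) | reversed so far: 4 -> 33 -> 44 -> 3 -> 13 -> 24
Step 7: curr=38, set curr.next=prev(4) | reversed so far: 38 -> 4 -> 33 -> 44 -> 3 -> 13 -> 24

38 -> 4 -> 33 -> 44 -> 3 -> 13 -> 24 -> None


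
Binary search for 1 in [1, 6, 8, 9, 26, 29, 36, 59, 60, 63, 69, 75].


Step 1: lo=0, hi=11, mid=5, val=29
Step 2: lo=0, hi=4, mid=2, val=8
Step 3: lo=0, hi=1, mid=0, val=1

Found at index 0


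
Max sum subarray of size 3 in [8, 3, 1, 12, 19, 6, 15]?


[0:3]: 12
[1:4]: 16
[2:5]: 32
[3:6]: 37
[4:7]: 40

Max: 40 at [4:7]


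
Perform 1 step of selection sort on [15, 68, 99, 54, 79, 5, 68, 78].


Initial: [15, 68, 99, 54, 79, 5, 68, 78]
Step 1: min=5 at 5
  Swap: [5, 68, 99, 54, 79, 15, 68, 78]

After 1 step: [5, 68, 99, 54, 79, 15, 68, 78]


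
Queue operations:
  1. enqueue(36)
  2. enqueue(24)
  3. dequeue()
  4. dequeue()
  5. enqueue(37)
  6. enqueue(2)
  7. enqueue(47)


enqueue(36) -> [36]
enqueue(24) -> [36, 24]
dequeue()->36, [24]
dequeue()->24, []
enqueue(37) -> [37]
enqueue(2) -> [37, 2]
enqueue(47) -> [37, 2, 47]

Final queue: [37, 2, 47]


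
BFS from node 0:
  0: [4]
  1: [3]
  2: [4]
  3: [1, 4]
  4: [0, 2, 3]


Visit 0, enqueue [4]
Visit 4, enqueue [2, 3]
Visit 2, enqueue []
Visit 3, enqueue [1]
Visit 1, enqueue []

BFS order: [0, 4, 2, 3, 1]


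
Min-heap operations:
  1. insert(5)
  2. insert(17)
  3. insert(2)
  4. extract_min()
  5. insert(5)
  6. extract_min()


insert(5) -> [5]
insert(17) -> [5, 17]
insert(2) -> [2, 17, 5]
extract_min()->2, [5, 17]
insert(5) -> [5, 17, 5]
extract_min()->5, [5, 17]

Final heap: [5, 17]


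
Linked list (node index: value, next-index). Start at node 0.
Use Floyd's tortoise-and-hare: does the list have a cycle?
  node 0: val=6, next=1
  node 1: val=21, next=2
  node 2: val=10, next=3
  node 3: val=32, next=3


Floyd's tortoise (slow, +1) and hare (fast, +2):
  init: slow=0, fast=0
  step 1: slow=1, fast=2
  step 2: slow=2, fast=3
  step 3: slow=3, fast=3
  slow == fast at node 3: cycle detected

Cycle: yes


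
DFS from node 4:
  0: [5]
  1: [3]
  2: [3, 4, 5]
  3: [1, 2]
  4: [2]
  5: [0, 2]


Visit 4, push [2]
Visit 2, push [5, 3]
Visit 3, push [1]
Visit 1, push []
Visit 5, push [0]
Visit 0, push []

DFS order: [4, 2, 3, 1, 5, 0]


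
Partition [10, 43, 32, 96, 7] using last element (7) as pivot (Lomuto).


Pivot: 7
Place pivot at 0: [7, 43, 32, 96, 10]

Partitioned: [7, 43, 32, 96, 10]


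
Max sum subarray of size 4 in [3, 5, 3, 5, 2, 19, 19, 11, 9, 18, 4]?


[0:4]: 16
[1:5]: 15
[2:6]: 29
[3:7]: 45
[4:8]: 51
[5:9]: 58
[6:10]: 57
[7:11]: 42

Max: 58 at [5:9]


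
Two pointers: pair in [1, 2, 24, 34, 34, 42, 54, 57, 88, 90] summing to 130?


lo=0(1)+hi=9(90)=91
lo=1(2)+hi=9(90)=92
lo=2(24)+hi=9(90)=114
lo=3(34)+hi=9(90)=124
lo=4(34)+hi=9(90)=124
lo=5(42)+hi=9(90)=132
lo=5(42)+hi=8(88)=130

Yes: 42+88=130


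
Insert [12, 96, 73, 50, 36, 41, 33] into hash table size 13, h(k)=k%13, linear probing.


Insert 12: h=12 -> slot 12
Insert 96: h=5 -> slot 5
Insert 73: h=8 -> slot 8
Insert 50: h=11 -> slot 11
Insert 36: h=10 -> slot 10
Insert 41: h=2 -> slot 2
Insert 33: h=7 -> slot 7

Table: [None, None, 41, None, None, 96, None, 33, 73, None, 36, 50, 12]


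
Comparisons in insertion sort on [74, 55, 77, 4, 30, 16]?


Algorithm: insertion sort
Input: [74, 55, 77, 4, 30, 16]
Sorted: [4, 16, 30, 55, 74, 77]

14


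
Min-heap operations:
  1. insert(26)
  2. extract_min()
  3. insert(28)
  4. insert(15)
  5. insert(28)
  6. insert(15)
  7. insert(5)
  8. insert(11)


insert(26) -> [26]
extract_min()->26, []
insert(28) -> [28]
insert(15) -> [15, 28]
insert(28) -> [15, 28, 28]
insert(15) -> [15, 15, 28, 28]
insert(5) -> [5, 15, 28, 28, 15]
insert(11) -> [5, 15, 11, 28, 15, 28]

Final heap: [5, 15, 11, 28, 15, 28]


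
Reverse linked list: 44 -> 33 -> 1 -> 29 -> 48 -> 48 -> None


Step 1: curr=44, set curr.next=prev(None) | reversed so far: 44
Step 2: curr=33, set curr.next=prev(44) | reversed so far: 33 -> 44
Step 3: curr=1, set curr.next=prev(33) | reversed so far: 1 -> 33 -> 44
Step 4: curr=29, set curr.next=prev(1) | reversed so far: 29 -> 1 -> 33 -> 44
Step 5: curr=48, set curr.next=prev(29) | reversed so far: 48 -> 29 -> 1 -> 33 -> 44
Step 6: curr=48, set curr.next=prev(48) | reversed so far: 48 -> 48 -> 29 -> 1 -> 33 -> 44

48 -> 48 -> 29 -> 1 -> 33 -> 44 -> None


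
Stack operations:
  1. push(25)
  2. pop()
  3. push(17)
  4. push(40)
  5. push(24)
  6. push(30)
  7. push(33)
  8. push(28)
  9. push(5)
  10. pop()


push(25) -> [25]
pop()->25, []
push(17) -> [17]
push(40) -> [17, 40]
push(24) -> [17, 40, 24]
push(30) -> [17, 40, 24, 30]
push(33) -> [17, 40, 24, 30, 33]
push(28) -> [17, 40, 24, 30, 33, 28]
push(5) -> [17, 40, 24, 30, 33, 28, 5]
pop()->5, [17, 40, 24, 30, 33, 28]

Final stack: [17, 40, 24, 30, 33, 28]


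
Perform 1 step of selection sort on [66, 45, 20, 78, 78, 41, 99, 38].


Initial: [66, 45, 20, 78, 78, 41, 99, 38]
Step 1: min=20 at 2
  Swap: [20, 45, 66, 78, 78, 41, 99, 38]

After 1 step: [20, 45, 66, 78, 78, 41, 99, 38]


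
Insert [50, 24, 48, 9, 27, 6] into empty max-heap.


Insert 50: [50]
Insert 24: [50, 24]
Insert 48: [50, 24, 48]
Insert 9: [50, 24, 48, 9]
Insert 27: [50, 27, 48, 9, 24]
Insert 6: [50, 27, 48, 9, 24, 6]

Final heap: [50, 27, 48, 9, 24, 6]


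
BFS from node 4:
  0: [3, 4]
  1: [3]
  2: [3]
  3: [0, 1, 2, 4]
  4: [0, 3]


Visit 4, enqueue [0, 3]
Visit 0, enqueue []
Visit 3, enqueue [1, 2]
Visit 1, enqueue []
Visit 2, enqueue []

BFS order: [4, 0, 3, 1, 2]


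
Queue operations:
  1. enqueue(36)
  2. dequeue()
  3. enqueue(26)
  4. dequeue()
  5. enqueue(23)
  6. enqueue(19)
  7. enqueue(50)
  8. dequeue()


enqueue(36) -> [36]
dequeue()->36, []
enqueue(26) -> [26]
dequeue()->26, []
enqueue(23) -> [23]
enqueue(19) -> [23, 19]
enqueue(50) -> [23, 19, 50]
dequeue()->23, [19, 50]

Final queue: [19, 50]


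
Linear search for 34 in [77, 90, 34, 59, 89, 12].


i=0: 77!=34
i=1: 90!=34
i=2: 34==34 found!

Found at 2, 3 comps


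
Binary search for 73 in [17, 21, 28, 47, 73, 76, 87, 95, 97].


Step 1: lo=0, hi=8, mid=4, val=73

Found at index 4


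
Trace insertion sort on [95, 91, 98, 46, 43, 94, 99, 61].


Initial: [95, 91, 98, 46, 43, 94, 99, 61]
Insert 91: [91, 95, 98, 46, 43, 94, 99, 61]
Insert 98: [91, 95, 98, 46, 43, 94, 99, 61]
Insert 46: [46, 91, 95, 98, 43, 94, 99, 61]
Insert 43: [43, 46, 91, 95, 98, 94, 99, 61]
Insert 94: [43, 46, 91, 94, 95, 98, 99, 61]
Insert 99: [43, 46, 91, 94, 95, 98, 99, 61]
Insert 61: [43, 46, 61, 91, 94, 95, 98, 99]

Sorted: [43, 46, 61, 91, 94, 95, 98, 99]


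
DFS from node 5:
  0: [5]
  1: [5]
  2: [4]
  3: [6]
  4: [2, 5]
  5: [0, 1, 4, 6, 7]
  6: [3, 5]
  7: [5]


Visit 5, push [7, 6, 4, 1, 0]
Visit 0, push []
Visit 1, push []
Visit 4, push [2]
Visit 2, push []
Visit 6, push [3]
Visit 3, push []
Visit 7, push []

DFS order: [5, 0, 1, 4, 2, 6, 3, 7]


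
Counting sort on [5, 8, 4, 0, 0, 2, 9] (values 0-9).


Input: [5, 8, 4, 0, 0, 2, 9]
Counts: [2, 0, 1, 0, 1, 1, 0, 0, 1, 1]

Sorted: [0, 0, 2, 4, 5, 8, 9]


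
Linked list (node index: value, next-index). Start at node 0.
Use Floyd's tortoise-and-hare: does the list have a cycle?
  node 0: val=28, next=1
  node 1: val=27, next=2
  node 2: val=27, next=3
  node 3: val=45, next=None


Floyd's tortoise (slow, +1) and hare (fast, +2):
  init: slow=0, fast=0
  step 1: slow=1, fast=2
  step 2: fast 2->3->None, no cycle

Cycle: no


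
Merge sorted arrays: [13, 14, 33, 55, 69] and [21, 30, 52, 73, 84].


Take 13 from A
Take 14 from A
Take 21 from B
Take 30 from B
Take 33 from A
Take 52 from B
Take 55 from A
Take 69 from A

Merged: [13, 14, 21, 30, 33, 52, 55, 69, 73, 84]


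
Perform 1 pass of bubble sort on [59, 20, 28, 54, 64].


Initial: [59, 20, 28, 54, 64]
Pass 1: [20, 28, 54, 59, 64] (3 swaps)

After 1 pass: [20, 28, 54, 59, 64]


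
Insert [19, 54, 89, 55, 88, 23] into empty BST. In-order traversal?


Insert 19: root
Insert 54: R from 19
Insert 89: R from 19 -> R from 54
Insert 55: R from 19 -> R from 54 -> L from 89
Insert 88: R from 19 -> R from 54 -> L from 89 -> R from 55
Insert 23: R from 19 -> L from 54

In-order: [19, 23, 54, 55, 88, 89]


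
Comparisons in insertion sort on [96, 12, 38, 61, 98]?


Algorithm: insertion sort
Input: [96, 12, 38, 61, 98]
Sorted: [12, 38, 61, 96, 98]

6


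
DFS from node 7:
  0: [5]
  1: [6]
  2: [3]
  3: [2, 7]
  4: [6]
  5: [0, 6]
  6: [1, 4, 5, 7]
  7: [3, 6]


Visit 7, push [6, 3]
Visit 3, push [2]
Visit 2, push []
Visit 6, push [5, 4, 1]
Visit 1, push []
Visit 4, push []
Visit 5, push [0]
Visit 0, push []

DFS order: [7, 3, 2, 6, 1, 4, 5, 0]


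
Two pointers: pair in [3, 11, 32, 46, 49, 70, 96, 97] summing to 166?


lo=0(3)+hi=7(97)=100
lo=1(11)+hi=7(97)=108
lo=2(32)+hi=7(97)=129
lo=3(46)+hi=7(97)=143
lo=4(49)+hi=7(97)=146
lo=5(70)+hi=7(97)=167
lo=5(70)+hi=6(96)=166

Yes: 70+96=166


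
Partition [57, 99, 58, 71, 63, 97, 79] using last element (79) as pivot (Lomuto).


Pivot: 79
  57 <= 79: advance i (no swap)
  58 <= 79: swap -> [57, 58, 99, 71, 63, 97, 79]
  71 <= 79: swap -> [57, 58, 71, 99, 63, 97, 79]
  63 <= 79: swap -> [57, 58, 71, 63, 99, 97, 79]
Place pivot at 4: [57, 58, 71, 63, 79, 97, 99]

Partitioned: [57, 58, 71, 63, 79, 97, 99]


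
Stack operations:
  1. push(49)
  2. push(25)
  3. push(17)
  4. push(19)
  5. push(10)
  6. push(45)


push(49) -> [49]
push(25) -> [49, 25]
push(17) -> [49, 25, 17]
push(19) -> [49, 25, 17, 19]
push(10) -> [49, 25, 17, 19, 10]
push(45) -> [49, 25, 17, 19, 10, 45]

Final stack: [49, 25, 17, 19, 10, 45]


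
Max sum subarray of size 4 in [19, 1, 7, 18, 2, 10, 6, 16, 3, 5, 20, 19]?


[0:4]: 45
[1:5]: 28
[2:6]: 37
[3:7]: 36
[4:8]: 34
[5:9]: 35
[6:10]: 30
[7:11]: 44
[8:12]: 47

Max: 47 at [8:12]


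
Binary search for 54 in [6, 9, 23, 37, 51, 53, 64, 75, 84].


Step 1: lo=0, hi=8, mid=4, val=51
Step 2: lo=5, hi=8, mid=6, val=64
Step 3: lo=5, hi=5, mid=5, val=53

Not found


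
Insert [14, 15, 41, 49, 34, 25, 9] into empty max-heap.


Insert 14: [14]
Insert 15: [15, 14]
Insert 41: [41, 14, 15]
Insert 49: [49, 41, 15, 14]
Insert 34: [49, 41, 15, 14, 34]
Insert 25: [49, 41, 25, 14, 34, 15]
Insert 9: [49, 41, 25, 14, 34, 15, 9]

Final heap: [49, 41, 25, 14, 34, 15, 9]


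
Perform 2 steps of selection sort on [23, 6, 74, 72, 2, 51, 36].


Initial: [23, 6, 74, 72, 2, 51, 36]
Step 1: min=2 at 4
  Swap: [2, 6, 74, 72, 23, 51, 36]
Step 2: min=6 at 1
  Swap: [2, 6, 74, 72, 23, 51, 36]

After 2 steps: [2, 6, 74, 72, 23, 51, 36]


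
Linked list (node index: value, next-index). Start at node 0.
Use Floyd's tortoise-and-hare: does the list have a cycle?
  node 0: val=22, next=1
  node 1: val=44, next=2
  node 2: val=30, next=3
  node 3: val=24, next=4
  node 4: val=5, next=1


Floyd's tortoise (slow, +1) and hare (fast, +2):
  init: slow=0, fast=0
  step 1: slow=1, fast=2
  step 2: slow=2, fast=4
  step 3: slow=3, fast=2
  step 4: slow=4, fast=4
  slow == fast at node 4: cycle detected

Cycle: yes


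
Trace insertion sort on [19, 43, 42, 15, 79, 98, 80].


Initial: [19, 43, 42, 15, 79, 98, 80]
Insert 43: [19, 43, 42, 15, 79, 98, 80]
Insert 42: [19, 42, 43, 15, 79, 98, 80]
Insert 15: [15, 19, 42, 43, 79, 98, 80]
Insert 79: [15, 19, 42, 43, 79, 98, 80]
Insert 98: [15, 19, 42, 43, 79, 98, 80]
Insert 80: [15, 19, 42, 43, 79, 80, 98]

Sorted: [15, 19, 42, 43, 79, 80, 98]


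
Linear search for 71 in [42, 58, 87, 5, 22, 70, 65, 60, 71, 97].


i=0: 42!=71
i=1: 58!=71
i=2: 87!=71
i=3: 5!=71
i=4: 22!=71
i=5: 70!=71
i=6: 65!=71
i=7: 60!=71
i=8: 71==71 found!

Found at 8, 9 comps


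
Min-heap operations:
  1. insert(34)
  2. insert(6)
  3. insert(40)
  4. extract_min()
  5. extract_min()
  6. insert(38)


insert(34) -> [34]
insert(6) -> [6, 34]
insert(40) -> [6, 34, 40]
extract_min()->6, [34, 40]
extract_min()->34, [40]
insert(38) -> [38, 40]

Final heap: [38, 40]


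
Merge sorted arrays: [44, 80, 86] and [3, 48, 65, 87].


Take 3 from B
Take 44 from A
Take 48 from B
Take 65 from B
Take 80 from A
Take 86 from A

Merged: [3, 44, 48, 65, 80, 86, 87]


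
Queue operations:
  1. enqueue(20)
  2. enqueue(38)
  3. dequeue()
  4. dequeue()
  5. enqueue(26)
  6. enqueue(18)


enqueue(20) -> [20]
enqueue(38) -> [20, 38]
dequeue()->20, [38]
dequeue()->38, []
enqueue(26) -> [26]
enqueue(18) -> [26, 18]

Final queue: [26, 18]


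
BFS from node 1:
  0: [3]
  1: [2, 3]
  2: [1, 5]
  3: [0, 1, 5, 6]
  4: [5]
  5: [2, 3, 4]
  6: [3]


Visit 1, enqueue [2, 3]
Visit 2, enqueue [5]
Visit 3, enqueue [0, 6]
Visit 5, enqueue [4]
Visit 0, enqueue []
Visit 6, enqueue []
Visit 4, enqueue []

BFS order: [1, 2, 3, 5, 0, 6, 4]


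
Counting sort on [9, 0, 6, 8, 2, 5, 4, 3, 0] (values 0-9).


Input: [9, 0, 6, 8, 2, 5, 4, 3, 0]
Counts: [2, 0, 1, 1, 1, 1, 1, 0, 1, 1]

Sorted: [0, 0, 2, 3, 4, 5, 6, 8, 9]


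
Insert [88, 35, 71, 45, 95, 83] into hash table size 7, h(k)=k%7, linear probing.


Insert 88: h=4 -> slot 4
Insert 35: h=0 -> slot 0
Insert 71: h=1 -> slot 1
Insert 45: h=3 -> slot 3
Insert 95: h=4, 1 probes -> slot 5
Insert 83: h=6 -> slot 6

Table: [35, 71, None, 45, 88, 95, 83]


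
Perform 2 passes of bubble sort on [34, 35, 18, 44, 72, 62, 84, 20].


Initial: [34, 35, 18, 44, 72, 62, 84, 20]
Pass 1: [34, 18, 35, 44, 62, 72, 20, 84] (3 swaps)
Pass 2: [18, 34, 35, 44, 62, 20, 72, 84] (2 swaps)

After 2 passes: [18, 34, 35, 44, 62, 20, 72, 84]


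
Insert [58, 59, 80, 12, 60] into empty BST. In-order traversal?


Insert 58: root
Insert 59: R from 58
Insert 80: R from 58 -> R from 59
Insert 12: L from 58
Insert 60: R from 58 -> R from 59 -> L from 80

In-order: [12, 58, 59, 60, 80]


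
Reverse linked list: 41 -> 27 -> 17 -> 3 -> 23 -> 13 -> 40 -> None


Step 1: curr=41, set curr.next=prev(None) | reversed so far: 41
Step 2: curr=27, set curr.next=prev(41) | reversed so far: 27 -> 41
Step 3: curr=17, set curr.next=prev(27) | reversed so far: 17 -> 27 -> 41
Step 4: curr=3, set curr.next=prev(17) | reversed so far: 3 -> 17 -> 27 -> 41
Step 5: curr=23, set curr.next=prev(3) | reversed so far: 23 -> 3 -> 17 -> 27 -> 41
Step 6: curr=13, set curr.next=prev(23) | reversed so far: 13 -> 23 -> 3 -> 17 -> 27 -> 41
Step 7: curr=40, set curr.next=prev(13) | reversed so far: 40 -> 13 -> 23 -> 3 -> 17 -> 27 -> 41

40 -> 13 -> 23 -> 3 -> 17 -> 27 -> 41 -> None


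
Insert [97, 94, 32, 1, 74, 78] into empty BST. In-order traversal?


Insert 97: root
Insert 94: L from 97
Insert 32: L from 97 -> L from 94
Insert 1: L from 97 -> L from 94 -> L from 32
Insert 74: L from 97 -> L from 94 -> R from 32
Insert 78: L from 97 -> L from 94 -> R from 32 -> R from 74

In-order: [1, 32, 74, 78, 94, 97]


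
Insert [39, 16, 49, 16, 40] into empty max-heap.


Insert 39: [39]
Insert 16: [39, 16]
Insert 49: [49, 16, 39]
Insert 16: [49, 16, 39, 16]
Insert 40: [49, 40, 39, 16, 16]

Final heap: [49, 40, 39, 16, 16]


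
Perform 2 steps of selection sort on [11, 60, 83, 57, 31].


Initial: [11, 60, 83, 57, 31]
Step 1: min=11 at 0
  Swap: [11, 60, 83, 57, 31]
Step 2: min=31 at 4
  Swap: [11, 31, 83, 57, 60]

After 2 steps: [11, 31, 83, 57, 60]


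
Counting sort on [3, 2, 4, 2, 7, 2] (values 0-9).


Input: [3, 2, 4, 2, 7, 2]
Counts: [0, 0, 3, 1, 1, 0, 0, 1, 0, 0]

Sorted: [2, 2, 2, 3, 4, 7]


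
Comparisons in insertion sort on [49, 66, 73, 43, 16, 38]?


Algorithm: insertion sort
Input: [49, 66, 73, 43, 16, 38]
Sorted: [16, 38, 43, 49, 66, 73]

14


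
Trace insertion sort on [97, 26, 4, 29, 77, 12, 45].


Initial: [97, 26, 4, 29, 77, 12, 45]
Insert 26: [26, 97, 4, 29, 77, 12, 45]
Insert 4: [4, 26, 97, 29, 77, 12, 45]
Insert 29: [4, 26, 29, 97, 77, 12, 45]
Insert 77: [4, 26, 29, 77, 97, 12, 45]
Insert 12: [4, 12, 26, 29, 77, 97, 45]
Insert 45: [4, 12, 26, 29, 45, 77, 97]

Sorted: [4, 12, 26, 29, 45, 77, 97]


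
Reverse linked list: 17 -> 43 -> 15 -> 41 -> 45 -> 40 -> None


Step 1: curr=17, set curr.next=prev(None) | reversed so far: 17
Step 2: curr=43, set curr.next=prev(17) | reversed so far: 43 -> 17
Step 3: curr=15, set curr.next=prev(43) | reversed so far: 15 -> 43 -> 17
Step 4: curr=41, set curr.next=prev(15) | reversed so far: 41 -> 15 -> 43 -> 17
Step 5: curr=45, set curr.next=prev(41) | reversed so far: 45 -> 41 -> 15 -> 43 -> 17
Step 6: curr=40, set curr.next=prev(45) | reversed so far: 40 -> 45 -> 41 -> 15 -> 43 -> 17

40 -> 45 -> 41 -> 15 -> 43 -> 17 -> None


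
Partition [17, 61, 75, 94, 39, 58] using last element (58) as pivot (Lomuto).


Pivot: 58
  17 <= 58: advance i (no swap)
  39 <= 58: swap -> [17, 39, 75, 94, 61, 58]
Place pivot at 2: [17, 39, 58, 94, 61, 75]

Partitioned: [17, 39, 58, 94, 61, 75]


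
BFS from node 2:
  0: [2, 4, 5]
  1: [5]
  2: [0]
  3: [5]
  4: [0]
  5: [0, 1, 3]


Visit 2, enqueue [0]
Visit 0, enqueue [4, 5]
Visit 4, enqueue []
Visit 5, enqueue [1, 3]
Visit 1, enqueue []
Visit 3, enqueue []

BFS order: [2, 0, 4, 5, 1, 3]


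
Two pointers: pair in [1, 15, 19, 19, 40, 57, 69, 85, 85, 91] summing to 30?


lo=0(1)+hi=9(91)=92
lo=0(1)+hi=8(85)=86
lo=0(1)+hi=7(85)=86
lo=0(1)+hi=6(69)=70
lo=0(1)+hi=5(57)=58
lo=0(1)+hi=4(40)=41
lo=0(1)+hi=3(19)=20
lo=1(15)+hi=3(19)=34
lo=1(15)+hi=2(19)=34

No pair found


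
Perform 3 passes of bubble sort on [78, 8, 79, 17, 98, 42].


Initial: [78, 8, 79, 17, 98, 42]
Pass 1: [8, 78, 17, 79, 42, 98] (3 swaps)
Pass 2: [8, 17, 78, 42, 79, 98] (2 swaps)
Pass 3: [8, 17, 42, 78, 79, 98] (1 swaps)

After 3 passes: [8, 17, 42, 78, 79, 98]


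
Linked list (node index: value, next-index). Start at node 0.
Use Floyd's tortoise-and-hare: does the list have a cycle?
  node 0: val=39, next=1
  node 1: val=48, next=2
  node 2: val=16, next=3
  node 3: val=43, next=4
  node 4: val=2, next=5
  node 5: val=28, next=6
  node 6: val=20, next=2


Floyd's tortoise (slow, +1) and hare (fast, +2):
  init: slow=0, fast=0
  step 1: slow=1, fast=2
  step 2: slow=2, fast=4
  step 3: slow=3, fast=6
  step 4: slow=4, fast=3
  step 5: slow=5, fast=5
  slow == fast at node 5: cycle detected

Cycle: yes


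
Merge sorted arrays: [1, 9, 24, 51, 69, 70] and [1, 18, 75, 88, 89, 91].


Take 1 from A
Take 1 from B
Take 9 from A
Take 18 from B
Take 24 from A
Take 51 from A
Take 69 from A
Take 70 from A

Merged: [1, 1, 9, 18, 24, 51, 69, 70, 75, 88, 89, 91]


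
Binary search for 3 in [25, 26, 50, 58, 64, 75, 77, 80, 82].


Step 1: lo=0, hi=8, mid=4, val=64
Step 2: lo=0, hi=3, mid=1, val=26
Step 3: lo=0, hi=0, mid=0, val=25

Not found


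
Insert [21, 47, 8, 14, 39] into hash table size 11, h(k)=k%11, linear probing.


Insert 21: h=10 -> slot 10
Insert 47: h=3 -> slot 3
Insert 8: h=8 -> slot 8
Insert 14: h=3, 1 probes -> slot 4
Insert 39: h=6 -> slot 6

Table: [None, None, None, 47, 14, None, 39, None, 8, None, 21]


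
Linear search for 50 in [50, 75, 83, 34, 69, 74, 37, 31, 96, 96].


i=0: 50==50 found!

Found at 0, 1 comps


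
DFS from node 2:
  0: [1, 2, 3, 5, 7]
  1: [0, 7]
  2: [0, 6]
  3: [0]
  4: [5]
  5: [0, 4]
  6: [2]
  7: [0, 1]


Visit 2, push [6, 0]
Visit 0, push [7, 5, 3, 1]
Visit 1, push [7]
Visit 7, push []
Visit 3, push []
Visit 5, push [4]
Visit 4, push []
Visit 6, push []

DFS order: [2, 0, 1, 7, 3, 5, 4, 6]


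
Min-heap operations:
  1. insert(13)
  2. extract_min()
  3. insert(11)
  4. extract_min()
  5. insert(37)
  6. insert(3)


insert(13) -> [13]
extract_min()->13, []
insert(11) -> [11]
extract_min()->11, []
insert(37) -> [37]
insert(3) -> [3, 37]

Final heap: [3, 37]


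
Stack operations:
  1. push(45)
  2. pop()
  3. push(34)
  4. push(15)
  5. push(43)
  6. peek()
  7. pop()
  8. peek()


push(45) -> [45]
pop()->45, []
push(34) -> [34]
push(15) -> [34, 15]
push(43) -> [34, 15, 43]
peek()->43
pop()->43, [34, 15]
peek()->15

Final stack: [34, 15]


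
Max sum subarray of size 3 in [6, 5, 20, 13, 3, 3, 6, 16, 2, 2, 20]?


[0:3]: 31
[1:4]: 38
[2:5]: 36
[3:6]: 19
[4:7]: 12
[5:8]: 25
[6:9]: 24
[7:10]: 20
[8:11]: 24

Max: 38 at [1:4]


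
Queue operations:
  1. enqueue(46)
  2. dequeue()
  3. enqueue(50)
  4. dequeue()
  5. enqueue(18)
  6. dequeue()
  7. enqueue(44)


enqueue(46) -> [46]
dequeue()->46, []
enqueue(50) -> [50]
dequeue()->50, []
enqueue(18) -> [18]
dequeue()->18, []
enqueue(44) -> [44]

Final queue: [44]


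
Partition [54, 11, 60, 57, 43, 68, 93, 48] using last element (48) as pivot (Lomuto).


Pivot: 48
  11 <= 48: swap -> [11, 54, 60, 57, 43, 68, 93, 48]
  43 <= 48: swap -> [11, 43, 60, 57, 54, 68, 93, 48]
Place pivot at 2: [11, 43, 48, 57, 54, 68, 93, 60]

Partitioned: [11, 43, 48, 57, 54, 68, 93, 60]


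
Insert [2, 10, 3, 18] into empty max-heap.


Insert 2: [2]
Insert 10: [10, 2]
Insert 3: [10, 2, 3]
Insert 18: [18, 10, 3, 2]

Final heap: [18, 10, 3, 2]


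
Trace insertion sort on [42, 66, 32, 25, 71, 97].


Initial: [42, 66, 32, 25, 71, 97]
Insert 66: [42, 66, 32, 25, 71, 97]
Insert 32: [32, 42, 66, 25, 71, 97]
Insert 25: [25, 32, 42, 66, 71, 97]
Insert 71: [25, 32, 42, 66, 71, 97]
Insert 97: [25, 32, 42, 66, 71, 97]

Sorted: [25, 32, 42, 66, 71, 97]


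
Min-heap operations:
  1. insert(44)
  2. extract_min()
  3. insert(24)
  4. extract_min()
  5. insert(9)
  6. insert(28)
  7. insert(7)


insert(44) -> [44]
extract_min()->44, []
insert(24) -> [24]
extract_min()->24, []
insert(9) -> [9]
insert(28) -> [9, 28]
insert(7) -> [7, 28, 9]

Final heap: [7, 28, 9]


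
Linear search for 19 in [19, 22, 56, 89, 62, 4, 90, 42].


i=0: 19==19 found!

Found at 0, 1 comps


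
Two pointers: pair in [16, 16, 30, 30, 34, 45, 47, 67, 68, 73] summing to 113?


lo=0(16)+hi=9(73)=89
lo=1(16)+hi=9(73)=89
lo=2(30)+hi=9(73)=103
lo=3(30)+hi=9(73)=103
lo=4(34)+hi=9(73)=107
lo=5(45)+hi=9(73)=118
lo=5(45)+hi=8(68)=113

Yes: 45+68=113


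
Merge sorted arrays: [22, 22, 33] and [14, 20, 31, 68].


Take 14 from B
Take 20 from B
Take 22 from A
Take 22 from A
Take 31 from B
Take 33 from A

Merged: [14, 20, 22, 22, 31, 33, 68]


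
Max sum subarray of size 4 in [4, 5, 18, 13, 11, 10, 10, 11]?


[0:4]: 40
[1:5]: 47
[2:6]: 52
[3:7]: 44
[4:8]: 42

Max: 52 at [2:6]


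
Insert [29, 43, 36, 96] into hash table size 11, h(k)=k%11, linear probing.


Insert 29: h=7 -> slot 7
Insert 43: h=10 -> slot 10
Insert 36: h=3 -> slot 3
Insert 96: h=8 -> slot 8

Table: [None, None, None, 36, None, None, None, 29, 96, None, 43]


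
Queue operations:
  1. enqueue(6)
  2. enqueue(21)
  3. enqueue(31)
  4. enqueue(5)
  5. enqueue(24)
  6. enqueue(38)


enqueue(6) -> [6]
enqueue(21) -> [6, 21]
enqueue(31) -> [6, 21, 31]
enqueue(5) -> [6, 21, 31, 5]
enqueue(24) -> [6, 21, 31, 5, 24]
enqueue(38) -> [6, 21, 31, 5, 24, 38]

Final queue: [6, 21, 31, 5, 24, 38]


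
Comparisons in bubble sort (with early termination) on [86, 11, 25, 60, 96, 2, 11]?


Algorithm: bubble sort (with early termination)
Input: [86, 11, 25, 60, 96, 2, 11]
Sorted: [2, 11, 11, 25, 60, 86, 96]

21


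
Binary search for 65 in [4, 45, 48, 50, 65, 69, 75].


Step 1: lo=0, hi=6, mid=3, val=50
Step 2: lo=4, hi=6, mid=5, val=69
Step 3: lo=4, hi=4, mid=4, val=65

Found at index 4


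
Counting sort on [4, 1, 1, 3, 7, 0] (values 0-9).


Input: [4, 1, 1, 3, 7, 0]
Counts: [1, 2, 0, 1, 1, 0, 0, 1, 0, 0]

Sorted: [0, 1, 1, 3, 4, 7]


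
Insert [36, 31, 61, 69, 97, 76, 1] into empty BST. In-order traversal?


Insert 36: root
Insert 31: L from 36
Insert 61: R from 36
Insert 69: R from 36 -> R from 61
Insert 97: R from 36 -> R from 61 -> R from 69
Insert 76: R from 36 -> R from 61 -> R from 69 -> L from 97
Insert 1: L from 36 -> L from 31

In-order: [1, 31, 36, 61, 69, 76, 97]


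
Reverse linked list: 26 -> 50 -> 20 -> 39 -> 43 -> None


Step 1: curr=26, set curr.next=prev(None) | reversed so far: 26
Step 2: curr=50, set curr.next=prev(26) | reversed so far: 50 -> 26
Step 3: curr=20, set curr.next=prev(50) | reversed so far: 20 -> 50 -> 26
Step 4: curr=39, set curr.next=prev(20) | reversed so far: 39 -> 20 -> 50 -> 26
Step 5: curr=43, set curr.next=prev(39) | reversed so far: 43 -> 39 -> 20 -> 50 -> 26

43 -> 39 -> 20 -> 50 -> 26 -> None


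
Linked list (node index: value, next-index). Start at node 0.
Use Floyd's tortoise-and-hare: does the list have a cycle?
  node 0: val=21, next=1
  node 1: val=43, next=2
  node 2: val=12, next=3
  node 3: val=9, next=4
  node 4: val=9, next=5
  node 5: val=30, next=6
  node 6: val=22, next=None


Floyd's tortoise (slow, +1) and hare (fast, +2):
  init: slow=0, fast=0
  step 1: slow=1, fast=2
  step 2: slow=2, fast=4
  step 3: slow=3, fast=6
  step 4: fast -> None, no cycle

Cycle: no


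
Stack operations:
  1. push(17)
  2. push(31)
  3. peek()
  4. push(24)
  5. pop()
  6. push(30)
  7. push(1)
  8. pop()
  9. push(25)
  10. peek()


push(17) -> [17]
push(31) -> [17, 31]
peek()->31
push(24) -> [17, 31, 24]
pop()->24, [17, 31]
push(30) -> [17, 31, 30]
push(1) -> [17, 31, 30, 1]
pop()->1, [17, 31, 30]
push(25) -> [17, 31, 30, 25]
peek()->25

Final stack: [17, 31, 30, 25]


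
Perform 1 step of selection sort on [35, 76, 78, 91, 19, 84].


Initial: [35, 76, 78, 91, 19, 84]
Step 1: min=19 at 4
  Swap: [19, 76, 78, 91, 35, 84]

After 1 step: [19, 76, 78, 91, 35, 84]


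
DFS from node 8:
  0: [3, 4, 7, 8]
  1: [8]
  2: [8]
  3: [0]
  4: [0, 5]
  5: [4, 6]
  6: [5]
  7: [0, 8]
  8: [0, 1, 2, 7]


Visit 8, push [7, 2, 1, 0]
Visit 0, push [7, 4, 3]
Visit 3, push []
Visit 4, push [5]
Visit 5, push [6]
Visit 6, push []
Visit 7, push []
Visit 1, push []
Visit 2, push []

DFS order: [8, 0, 3, 4, 5, 6, 7, 1, 2]


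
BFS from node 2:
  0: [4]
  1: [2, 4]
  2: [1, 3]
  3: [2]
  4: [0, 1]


Visit 2, enqueue [1, 3]
Visit 1, enqueue [4]
Visit 3, enqueue []
Visit 4, enqueue [0]
Visit 0, enqueue []

BFS order: [2, 1, 3, 4, 0]


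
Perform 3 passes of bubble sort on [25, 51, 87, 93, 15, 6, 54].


Initial: [25, 51, 87, 93, 15, 6, 54]
Pass 1: [25, 51, 87, 15, 6, 54, 93] (3 swaps)
Pass 2: [25, 51, 15, 6, 54, 87, 93] (3 swaps)
Pass 3: [25, 15, 6, 51, 54, 87, 93] (2 swaps)

After 3 passes: [25, 15, 6, 51, 54, 87, 93]


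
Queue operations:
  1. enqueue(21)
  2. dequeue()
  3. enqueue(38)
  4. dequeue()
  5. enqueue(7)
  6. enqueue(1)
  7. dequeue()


enqueue(21) -> [21]
dequeue()->21, []
enqueue(38) -> [38]
dequeue()->38, []
enqueue(7) -> [7]
enqueue(1) -> [7, 1]
dequeue()->7, [1]

Final queue: [1]


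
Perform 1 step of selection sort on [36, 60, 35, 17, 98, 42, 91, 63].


Initial: [36, 60, 35, 17, 98, 42, 91, 63]
Step 1: min=17 at 3
  Swap: [17, 60, 35, 36, 98, 42, 91, 63]

After 1 step: [17, 60, 35, 36, 98, 42, 91, 63]


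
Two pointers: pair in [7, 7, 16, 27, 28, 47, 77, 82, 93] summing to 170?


lo=0(7)+hi=8(93)=100
lo=1(7)+hi=8(93)=100
lo=2(16)+hi=8(93)=109
lo=3(27)+hi=8(93)=120
lo=4(28)+hi=8(93)=121
lo=5(47)+hi=8(93)=140
lo=6(77)+hi=8(93)=170

Yes: 77+93=170


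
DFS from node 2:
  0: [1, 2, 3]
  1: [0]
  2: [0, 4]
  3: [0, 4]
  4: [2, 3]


Visit 2, push [4, 0]
Visit 0, push [3, 1]
Visit 1, push []
Visit 3, push [4]
Visit 4, push []

DFS order: [2, 0, 1, 3, 4]


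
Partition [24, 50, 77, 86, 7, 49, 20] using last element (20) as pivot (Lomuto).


Pivot: 20
  7 <= 20: swap -> [7, 50, 77, 86, 24, 49, 20]
Place pivot at 1: [7, 20, 77, 86, 24, 49, 50]

Partitioned: [7, 20, 77, 86, 24, 49, 50]


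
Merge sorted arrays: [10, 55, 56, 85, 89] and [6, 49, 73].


Take 6 from B
Take 10 from A
Take 49 from B
Take 55 from A
Take 56 from A
Take 73 from B

Merged: [6, 10, 49, 55, 56, 73, 85, 89]


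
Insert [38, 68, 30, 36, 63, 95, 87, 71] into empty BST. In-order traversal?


Insert 38: root
Insert 68: R from 38
Insert 30: L from 38
Insert 36: L from 38 -> R from 30
Insert 63: R from 38 -> L from 68
Insert 95: R from 38 -> R from 68
Insert 87: R from 38 -> R from 68 -> L from 95
Insert 71: R from 38 -> R from 68 -> L from 95 -> L from 87

In-order: [30, 36, 38, 63, 68, 71, 87, 95]


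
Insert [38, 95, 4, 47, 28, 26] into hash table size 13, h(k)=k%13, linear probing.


Insert 38: h=12 -> slot 12
Insert 95: h=4 -> slot 4
Insert 4: h=4, 1 probes -> slot 5
Insert 47: h=8 -> slot 8
Insert 28: h=2 -> slot 2
Insert 26: h=0 -> slot 0

Table: [26, None, 28, None, 95, 4, None, None, 47, None, None, None, 38]


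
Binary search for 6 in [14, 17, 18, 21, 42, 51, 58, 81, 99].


Step 1: lo=0, hi=8, mid=4, val=42
Step 2: lo=0, hi=3, mid=1, val=17
Step 3: lo=0, hi=0, mid=0, val=14

Not found


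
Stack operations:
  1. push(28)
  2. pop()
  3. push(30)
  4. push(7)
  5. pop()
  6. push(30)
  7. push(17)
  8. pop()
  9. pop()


push(28) -> [28]
pop()->28, []
push(30) -> [30]
push(7) -> [30, 7]
pop()->7, [30]
push(30) -> [30, 30]
push(17) -> [30, 30, 17]
pop()->17, [30, 30]
pop()->30, [30]

Final stack: [30]


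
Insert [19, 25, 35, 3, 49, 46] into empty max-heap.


Insert 19: [19]
Insert 25: [25, 19]
Insert 35: [35, 19, 25]
Insert 3: [35, 19, 25, 3]
Insert 49: [49, 35, 25, 3, 19]
Insert 46: [49, 35, 46, 3, 19, 25]

Final heap: [49, 35, 46, 3, 19, 25]


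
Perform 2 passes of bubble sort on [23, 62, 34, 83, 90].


Initial: [23, 62, 34, 83, 90]
Pass 1: [23, 34, 62, 83, 90] (1 swaps)
Pass 2: [23, 34, 62, 83, 90] (0 swaps)

After 2 passes: [23, 34, 62, 83, 90]


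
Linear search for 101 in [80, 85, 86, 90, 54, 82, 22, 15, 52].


i=0: 80!=101
i=1: 85!=101
i=2: 86!=101
i=3: 90!=101
i=4: 54!=101
i=5: 82!=101
i=6: 22!=101
i=7: 15!=101
i=8: 52!=101

Not found, 9 comps


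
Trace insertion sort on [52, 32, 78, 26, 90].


Initial: [52, 32, 78, 26, 90]
Insert 32: [32, 52, 78, 26, 90]
Insert 78: [32, 52, 78, 26, 90]
Insert 26: [26, 32, 52, 78, 90]
Insert 90: [26, 32, 52, 78, 90]

Sorted: [26, 32, 52, 78, 90]


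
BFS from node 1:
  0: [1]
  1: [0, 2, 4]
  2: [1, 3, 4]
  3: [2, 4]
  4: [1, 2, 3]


Visit 1, enqueue [0, 2, 4]
Visit 0, enqueue []
Visit 2, enqueue [3]
Visit 4, enqueue []
Visit 3, enqueue []

BFS order: [1, 0, 2, 4, 3]


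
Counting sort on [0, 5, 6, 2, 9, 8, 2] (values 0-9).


Input: [0, 5, 6, 2, 9, 8, 2]
Counts: [1, 0, 2, 0, 0, 1, 1, 0, 1, 1]

Sorted: [0, 2, 2, 5, 6, 8, 9]


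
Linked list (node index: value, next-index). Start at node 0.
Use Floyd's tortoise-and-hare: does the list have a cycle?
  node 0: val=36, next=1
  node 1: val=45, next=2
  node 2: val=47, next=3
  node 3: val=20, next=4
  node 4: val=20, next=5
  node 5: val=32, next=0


Floyd's tortoise (slow, +1) and hare (fast, +2):
  init: slow=0, fast=0
  step 1: slow=1, fast=2
  step 2: slow=2, fast=4
  step 3: slow=3, fast=0
  step 4: slow=4, fast=2
  step 5: slow=5, fast=4
  step 6: slow=0, fast=0
  slow == fast at node 0: cycle detected

Cycle: yes


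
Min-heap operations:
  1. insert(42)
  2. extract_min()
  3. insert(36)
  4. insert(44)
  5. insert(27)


insert(42) -> [42]
extract_min()->42, []
insert(36) -> [36]
insert(44) -> [36, 44]
insert(27) -> [27, 44, 36]

Final heap: [27, 44, 36]


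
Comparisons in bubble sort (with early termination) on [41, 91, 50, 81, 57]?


Algorithm: bubble sort (with early termination)
Input: [41, 91, 50, 81, 57]
Sorted: [41, 50, 57, 81, 91]

9


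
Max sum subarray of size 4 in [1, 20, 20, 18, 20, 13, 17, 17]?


[0:4]: 59
[1:5]: 78
[2:6]: 71
[3:7]: 68
[4:8]: 67

Max: 78 at [1:5]


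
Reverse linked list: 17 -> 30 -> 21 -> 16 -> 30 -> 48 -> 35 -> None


Step 1: curr=17, set curr.next=prev(None) | reversed so far: 17
Step 2: curr=30, set curr.next=prev(17) | reversed so far: 30 -> 17
Step 3: curr=21, set curr.next=prev(30) | reversed so far: 21 -> 30 -> 17
Step 4: curr=16, set curr.next=prev(21) | reversed so far: 16 -> 21 -> 30 -> 17
Step 5: curr=30, set curr.next=prev(16) | reversed so far: 30 -> 16 -> 21 -> 30 -> 17
Step 6: curr=48, set curr.next=prev(30) | reversed so far: 48 -> 30 -> 16 -> 21 -> 30 -> 17
Step 7: curr=35, set curr.next=prev(48) | reversed so far: 35 -> 48 -> 30 -> 16 -> 21 -> 30 -> 17

35 -> 48 -> 30 -> 16 -> 21 -> 30 -> 17 -> None


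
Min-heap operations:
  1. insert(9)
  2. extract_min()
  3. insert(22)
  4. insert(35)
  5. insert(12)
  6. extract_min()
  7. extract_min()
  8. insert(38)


insert(9) -> [9]
extract_min()->9, []
insert(22) -> [22]
insert(35) -> [22, 35]
insert(12) -> [12, 35, 22]
extract_min()->12, [22, 35]
extract_min()->22, [35]
insert(38) -> [35, 38]

Final heap: [35, 38]


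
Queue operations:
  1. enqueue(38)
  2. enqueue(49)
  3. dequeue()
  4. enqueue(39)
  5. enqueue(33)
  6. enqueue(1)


enqueue(38) -> [38]
enqueue(49) -> [38, 49]
dequeue()->38, [49]
enqueue(39) -> [49, 39]
enqueue(33) -> [49, 39, 33]
enqueue(1) -> [49, 39, 33, 1]

Final queue: [49, 39, 33, 1]


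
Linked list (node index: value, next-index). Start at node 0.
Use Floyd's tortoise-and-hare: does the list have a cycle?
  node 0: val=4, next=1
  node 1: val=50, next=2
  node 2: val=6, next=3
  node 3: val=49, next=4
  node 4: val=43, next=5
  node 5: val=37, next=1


Floyd's tortoise (slow, +1) and hare (fast, +2):
  init: slow=0, fast=0
  step 1: slow=1, fast=2
  step 2: slow=2, fast=4
  step 3: slow=3, fast=1
  step 4: slow=4, fast=3
  step 5: slow=5, fast=5
  slow == fast at node 5: cycle detected

Cycle: yes


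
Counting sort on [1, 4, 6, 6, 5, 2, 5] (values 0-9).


Input: [1, 4, 6, 6, 5, 2, 5]
Counts: [0, 1, 1, 0, 1, 2, 2, 0, 0, 0]

Sorted: [1, 2, 4, 5, 5, 6, 6]


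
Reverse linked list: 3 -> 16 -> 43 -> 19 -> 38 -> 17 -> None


Step 1: curr=3, set curr.next=prev(None) | reversed so far: 3
Step 2: curr=16, set curr.next=prev(3) | reversed so far: 16 -> 3
Step 3: curr=43, set curr.next=prev(16) | reversed so far: 43 -> 16 -> 3
Step 4: curr=19, set curr.next=prev(43) | reversed so far: 19 -> 43 -> 16 -> 3
Step 5: curr=38, set curr.next=prev(19) | reversed so far: 38 -> 19 -> 43 -> 16 -> 3
Step 6: curr=17, set curr.next=prev(38) | reversed so far: 17 -> 38 -> 19 -> 43 -> 16 -> 3

17 -> 38 -> 19 -> 43 -> 16 -> 3 -> None


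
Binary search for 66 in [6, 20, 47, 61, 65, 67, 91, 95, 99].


Step 1: lo=0, hi=8, mid=4, val=65
Step 2: lo=5, hi=8, mid=6, val=91
Step 3: lo=5, hi=5, mid=5, val=67

Not found


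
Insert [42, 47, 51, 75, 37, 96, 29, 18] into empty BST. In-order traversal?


Insert 42: root
Insert 47: R from 42
Insert 51: R from 42 -> R from 47
Insert 75: R from 42 -> R from 47 -> R from 51
Insert 37: L from 42
Insert 96: R from 42 -> R from 47 -> R from 51 -> R from 75
Insert 29: L from 42 -> L from 37
Insert 18: L from 42 -> L from 37 -> L from 29

In-order: [18, 29, 37, 42, 47, 51, 75, 96]


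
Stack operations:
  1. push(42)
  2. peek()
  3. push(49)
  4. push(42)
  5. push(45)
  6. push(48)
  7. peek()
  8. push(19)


push(42) -> [42]
peek()->42
push(49) -> [42, 49]
push(42) -> [42, 49, 42]
push(45) -> [42, 49, 42, 45]
push(48) -> [42, 49, 42, 45, 48]
peek()->48
push(19) -> [42, 49, 42, 45, 48, 19]

Final stack: [42, 49, 42, 45, 48, 19]


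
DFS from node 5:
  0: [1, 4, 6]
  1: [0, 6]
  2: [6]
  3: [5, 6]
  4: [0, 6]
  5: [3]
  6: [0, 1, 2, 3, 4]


Visit 5, push [3]
Visit 3, push [6]
Visit 6, push [4, 2, 1, 0]
Visit 0, push [4, 1]
Visit 1, push []
Visit 4, push []
Visit 2, push []

DFS order: [5, 3, 6, 0, 1, 4, 2]


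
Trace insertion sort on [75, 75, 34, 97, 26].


Initial: [75, 75, 34, 97, 26]
Insert 75: [75, 75, 34, 97, 26]
Insert 34: [34, 75, 75, 97, 26]
Insert 97: [34, 75, 75, 97, 26]
Insert 26: [26, 34, 75, 75, 97]

Sorted: [26, 34, 75, 75, 97]


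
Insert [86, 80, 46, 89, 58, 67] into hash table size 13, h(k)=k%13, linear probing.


Insert 86: h=8 -> slot 8
Insert 80: h=2 -> slot 2
Insert 46: h=7 -> slot 7
Insert 89: h=11 -> slot 11
Insert 58: h=6 -> slot 6
Insert 67: h=2, 1 probes -> slot 3

Table: [None, None, 80, 67, None, None, 58, 46, 86, None, None, 89, None]


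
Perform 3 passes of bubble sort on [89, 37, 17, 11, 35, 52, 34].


Initial: [89, 37, 17, 11, 35, 52, 34]
Pass 1: [37, 17, 11, 35, 52, 34, 89] (6 swaps)
Pass 2: [17, 11, 35, 37, 34, 52, 89] (4 swaps)
Pass 3: [11, 17, 35, 34, 37, 52, 89] (2 swaps)

After 3 passes: [11, 17, 35, 34, 37, 52, 89]


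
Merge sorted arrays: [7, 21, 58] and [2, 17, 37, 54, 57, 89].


Take 2 from B
Take 7 from A
Take 17 from B
Take 21 from A
Take 37 from B
Take 54 from B
Take 57 from B
Take 58 from A

Merged: [2, 7, 17, 21, 37, 54, 57, 58, 89]


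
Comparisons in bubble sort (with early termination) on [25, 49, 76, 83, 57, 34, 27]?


Algorithm: bubble sort (with early termination)
Input: [25, 49, 76, 83, 57, 34, 27]
Sorted: [25, 27, 34, 49, 57, 76, 83]

21


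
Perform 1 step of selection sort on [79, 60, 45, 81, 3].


Initial: [79, 60, 45, 81, 3]
Step 1: min=3 at 4
  Swap: [3, 60, 45, 81, 79]

After 1 step: [3, 60, 45, 81, 79]


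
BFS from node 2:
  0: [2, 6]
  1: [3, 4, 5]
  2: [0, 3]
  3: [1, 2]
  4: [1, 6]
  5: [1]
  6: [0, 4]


Visit 2, enqueue [0, 3]
Visit 0, enqueue [6]
Visit 3, enqueue [1]
Visit 6, enqueue [4]
Visit 1, enqueue [5]
Visit 4, enqueue []
Visit 5, enqueue []

BFS order: [2, 0, 3, 6, 1, 4, 5]


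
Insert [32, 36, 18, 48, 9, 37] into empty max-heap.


Insert 32: [32]
Insert 36: [36, 32]
Insert 18: [36, 32, 18]
Insert 48: [48, 36, 18, 32]
Insert 9: [48, 36, 18, 32, 9]
Insert 37: [48, 36, 37, 32, 9, 18]

Final heap: [48, 36, 37, 32, 9, 18]
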